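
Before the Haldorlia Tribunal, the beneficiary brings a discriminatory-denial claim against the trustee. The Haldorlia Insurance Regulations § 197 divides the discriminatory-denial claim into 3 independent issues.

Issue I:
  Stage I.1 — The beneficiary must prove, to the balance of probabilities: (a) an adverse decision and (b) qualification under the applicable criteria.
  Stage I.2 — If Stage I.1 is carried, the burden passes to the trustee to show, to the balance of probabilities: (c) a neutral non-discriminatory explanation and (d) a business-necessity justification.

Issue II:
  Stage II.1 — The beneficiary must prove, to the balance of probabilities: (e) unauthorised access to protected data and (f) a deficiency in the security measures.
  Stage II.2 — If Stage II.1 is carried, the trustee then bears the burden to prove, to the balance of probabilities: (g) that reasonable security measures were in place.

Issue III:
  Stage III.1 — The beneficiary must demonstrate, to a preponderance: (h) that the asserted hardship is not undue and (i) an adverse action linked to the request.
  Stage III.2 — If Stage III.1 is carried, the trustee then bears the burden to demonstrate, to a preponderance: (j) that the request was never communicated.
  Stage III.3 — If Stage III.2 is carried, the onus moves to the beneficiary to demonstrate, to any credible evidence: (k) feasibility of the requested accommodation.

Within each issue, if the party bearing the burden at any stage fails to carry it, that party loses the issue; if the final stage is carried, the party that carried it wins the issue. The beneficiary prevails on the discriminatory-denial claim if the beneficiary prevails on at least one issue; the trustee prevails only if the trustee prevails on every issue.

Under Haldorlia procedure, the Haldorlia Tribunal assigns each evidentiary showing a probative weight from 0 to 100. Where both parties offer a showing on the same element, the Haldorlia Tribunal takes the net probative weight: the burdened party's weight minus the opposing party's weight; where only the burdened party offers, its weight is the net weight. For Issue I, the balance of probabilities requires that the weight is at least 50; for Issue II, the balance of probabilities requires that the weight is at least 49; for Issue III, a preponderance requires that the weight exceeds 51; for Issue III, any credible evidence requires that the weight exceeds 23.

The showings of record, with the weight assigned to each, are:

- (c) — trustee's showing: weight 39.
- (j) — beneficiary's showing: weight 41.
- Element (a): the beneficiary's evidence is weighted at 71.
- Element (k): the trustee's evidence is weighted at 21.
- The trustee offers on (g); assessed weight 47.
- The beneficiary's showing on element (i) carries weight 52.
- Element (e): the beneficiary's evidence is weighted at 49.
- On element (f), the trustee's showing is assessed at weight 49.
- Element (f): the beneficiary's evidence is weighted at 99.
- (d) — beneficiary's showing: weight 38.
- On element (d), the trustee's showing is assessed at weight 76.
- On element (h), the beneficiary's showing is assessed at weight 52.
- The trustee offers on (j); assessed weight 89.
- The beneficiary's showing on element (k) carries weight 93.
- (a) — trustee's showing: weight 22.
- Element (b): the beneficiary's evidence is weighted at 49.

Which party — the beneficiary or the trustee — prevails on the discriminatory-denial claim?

— Issue I —
At Stage I.1 the beneficiary must meet the balance of probabilities (weight is at least 50): on (a) the weight is 71 less the opposing 22 gives net 49, < 50, so (a) does not meet the standard; on (b) the weight is 49, < 50, so (b) does not meet the standard.
  The beneficiary does not carry Stage I.1.
The analysis ends at Stage I.1; the trustee prevails on this issue.
— Issue II —
Stage II.1 — burden on beneficiary; standard: the balance of probabilities (weight is at least 49).
    (e): 49 ≥ 49 [met]
    (f): 99 − 49 = 50 ≥ 49 [met]
  Stage II.1 is satisfied; the onus moves to the trustee.
Stage II.2 — burden on trustee; standard: the balance of probabilities (weight is at least 49).
    (g): 47 < 49 [not met]
  The trustee does not carry Stage II.2.
The beneficiary prevails on this issue.
— Issue III —
Stage III.1 — burden on beneficiary; standard: a preponderance (weight exceeds 51).
    (h): 52 > 51 [met]
    (i): 52 > 51 [met]
  Stage III.1 is satisfied; the onus moves to the trustee.
Stage III.2 — burden on trustee; standard: a preponderance (weight exceeds 51).
    (j): 89 − 41 = 48 ≤ 51 [not met]
  Not every element is met, so the trustee fails to carry Stage III.2.
So the beneficiary prevails on this issue.
Per-issue: Issue I → trustee; Issue II → beneficiary; Issue III → beneficiary. The beneficiary must prevail on at least one issue; overall, the beneficiary prevails.

beneficiary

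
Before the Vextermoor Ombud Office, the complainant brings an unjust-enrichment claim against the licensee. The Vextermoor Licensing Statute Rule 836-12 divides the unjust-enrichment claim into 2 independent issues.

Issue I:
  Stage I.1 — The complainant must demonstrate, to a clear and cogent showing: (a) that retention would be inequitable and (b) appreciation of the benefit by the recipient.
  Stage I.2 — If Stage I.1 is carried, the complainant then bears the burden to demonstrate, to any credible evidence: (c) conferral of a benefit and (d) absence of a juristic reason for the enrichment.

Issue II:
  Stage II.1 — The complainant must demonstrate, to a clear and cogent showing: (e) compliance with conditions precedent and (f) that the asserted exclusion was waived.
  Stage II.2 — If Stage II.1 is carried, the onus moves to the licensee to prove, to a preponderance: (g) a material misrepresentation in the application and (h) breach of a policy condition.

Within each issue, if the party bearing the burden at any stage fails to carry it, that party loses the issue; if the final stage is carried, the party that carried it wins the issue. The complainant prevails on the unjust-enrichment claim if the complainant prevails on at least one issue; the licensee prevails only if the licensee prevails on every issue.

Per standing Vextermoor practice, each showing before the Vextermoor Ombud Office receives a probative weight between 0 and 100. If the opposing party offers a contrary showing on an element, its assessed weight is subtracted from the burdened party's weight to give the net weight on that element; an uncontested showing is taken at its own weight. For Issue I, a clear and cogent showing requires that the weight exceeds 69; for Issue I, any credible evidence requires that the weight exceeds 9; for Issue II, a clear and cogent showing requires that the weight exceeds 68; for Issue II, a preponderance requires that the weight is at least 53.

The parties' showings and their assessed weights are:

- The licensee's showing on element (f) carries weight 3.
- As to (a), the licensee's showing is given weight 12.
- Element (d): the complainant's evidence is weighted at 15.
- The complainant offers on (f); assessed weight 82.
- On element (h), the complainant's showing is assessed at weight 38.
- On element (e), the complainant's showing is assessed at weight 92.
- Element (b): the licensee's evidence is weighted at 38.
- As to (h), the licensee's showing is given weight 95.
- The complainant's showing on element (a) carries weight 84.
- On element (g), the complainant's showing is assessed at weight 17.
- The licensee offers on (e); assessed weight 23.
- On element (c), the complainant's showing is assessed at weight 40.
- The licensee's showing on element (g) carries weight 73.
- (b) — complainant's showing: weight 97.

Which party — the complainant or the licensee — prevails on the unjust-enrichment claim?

licensee

— Issue I —
Stage I.1 (complainant, a clear and cogent showing, weight exceeds 69): (a) net 84−12=72 > 69 — meets; (b) net 97−38=59 ≤ 69 — fails.
  Not every element is met, so the complainant fails to carry Stage I.1.
The licensee prevails on this issue.
— Issue II —
Stage II.1 (complainant, a clear and cogent showing, weight exceeds 68): (e) net 92−23=69 > 68 — meets; (f) net 82−3=79 > 68 — meets.
  All elements met. The burden passes to the licensee.
Stage II.2 (licensee, a preponderance, weight is at least 53): (g) net 73−17=56 ≥ 53 — meets; (h) net 95−38=57 ≥ 53 — meets.
  All elements met at the final stage.
With every stage satisfied, the licensee prevails on this issue.
Per-issue: Issue I → licensee; Issue II → licensee. The complainant must prevail on at least one issue; overall, the licensee prevails.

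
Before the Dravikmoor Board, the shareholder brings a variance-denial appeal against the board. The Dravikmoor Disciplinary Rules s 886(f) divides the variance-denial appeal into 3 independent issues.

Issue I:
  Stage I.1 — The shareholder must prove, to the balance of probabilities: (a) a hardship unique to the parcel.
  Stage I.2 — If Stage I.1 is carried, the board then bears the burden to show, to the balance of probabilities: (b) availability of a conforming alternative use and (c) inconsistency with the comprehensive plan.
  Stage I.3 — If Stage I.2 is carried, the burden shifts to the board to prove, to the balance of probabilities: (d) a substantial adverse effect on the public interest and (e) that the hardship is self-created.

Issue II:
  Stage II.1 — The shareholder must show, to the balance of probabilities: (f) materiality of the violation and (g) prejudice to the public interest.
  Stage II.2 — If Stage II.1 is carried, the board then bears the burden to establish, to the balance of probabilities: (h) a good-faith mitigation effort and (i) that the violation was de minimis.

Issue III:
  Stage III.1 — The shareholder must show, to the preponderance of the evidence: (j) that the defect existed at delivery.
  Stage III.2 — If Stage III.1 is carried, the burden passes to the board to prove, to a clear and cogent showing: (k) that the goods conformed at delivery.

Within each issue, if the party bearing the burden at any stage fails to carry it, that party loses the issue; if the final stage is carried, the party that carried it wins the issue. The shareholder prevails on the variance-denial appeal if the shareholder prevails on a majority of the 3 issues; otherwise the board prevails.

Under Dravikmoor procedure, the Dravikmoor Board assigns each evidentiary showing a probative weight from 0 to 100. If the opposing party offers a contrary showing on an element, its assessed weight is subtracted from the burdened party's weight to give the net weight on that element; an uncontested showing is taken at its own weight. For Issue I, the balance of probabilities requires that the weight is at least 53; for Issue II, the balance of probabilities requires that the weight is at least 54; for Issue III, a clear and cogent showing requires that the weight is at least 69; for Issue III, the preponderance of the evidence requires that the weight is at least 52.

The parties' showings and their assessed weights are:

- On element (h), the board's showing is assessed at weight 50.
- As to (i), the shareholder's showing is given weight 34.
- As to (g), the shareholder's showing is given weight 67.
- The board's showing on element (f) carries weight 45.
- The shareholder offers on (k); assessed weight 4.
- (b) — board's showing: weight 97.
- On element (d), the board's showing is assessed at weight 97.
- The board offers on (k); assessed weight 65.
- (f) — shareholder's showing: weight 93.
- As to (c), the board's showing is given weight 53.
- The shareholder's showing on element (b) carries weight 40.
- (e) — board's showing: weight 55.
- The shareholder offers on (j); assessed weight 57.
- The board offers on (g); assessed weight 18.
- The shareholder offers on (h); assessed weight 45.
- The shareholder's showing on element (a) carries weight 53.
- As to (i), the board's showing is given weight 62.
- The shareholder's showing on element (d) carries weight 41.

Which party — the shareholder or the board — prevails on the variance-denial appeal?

board

— Issue I —
Stage I.1 — burden on shareholder; standard: the balance of probabilities (weight is at least 53).
    (a): 53 ≥ 53 [met]
  The shareholder carries Stage I.1; the board now bears the burden.
Stage I.2 — burden on board; standard: the balance of probabilities (weight is at least 53).
    (b): 97 − 40 = 57 ≥ 53 [met]
    (c): 53 ≥ 53 [met]
  All elements met. The board retains the burden for Stage I.3.
Stage I.3 — burden on board; standard: the balance of probabilities (weight is at least 53).
    (d): 97 − 41 = 56 ≥ 53 [met]
    (e): 55 ≥ 53 [met]
  The board carries the last stage.
With every stage satisfied, the board prevails on this issue.
— Issue II —
Stage II.1 — burden on shareholder; standard: the balance of probabilities (weight is at least 54).
    (f): 93 − 45 = 48 < 54 [not met]
    (g): 67 − 18 = 49 < 54 [not met]
  Stage II.1 not carried; the shareholder fails its burden.
The analysis ends at Stage II.1; the board prevails on this issue.
— Issue III —
At Stage III.1 the shareholder must meet the preponderance of the evidence (weight is at least 52): on (j) the weight is 57, ≥ 52, so (j) meets the standard.
  Stage III.1 is satisfied; the onus moves to the board.
At Stage III.2 the board must meet a clear and cogent showing (weight is at least 69): on (k) the weight is 65 less the opposing 4 gives net 61, < 69, so (k) does not meet the standard.
  The board does not carry Stage III.2.
So the shareholder prevails on this issue.
Per-issue: Issue I → board; Issue II → board; Issue III → shareholder. The shareholder must prevail on a majority of issues; overall, the board prevails.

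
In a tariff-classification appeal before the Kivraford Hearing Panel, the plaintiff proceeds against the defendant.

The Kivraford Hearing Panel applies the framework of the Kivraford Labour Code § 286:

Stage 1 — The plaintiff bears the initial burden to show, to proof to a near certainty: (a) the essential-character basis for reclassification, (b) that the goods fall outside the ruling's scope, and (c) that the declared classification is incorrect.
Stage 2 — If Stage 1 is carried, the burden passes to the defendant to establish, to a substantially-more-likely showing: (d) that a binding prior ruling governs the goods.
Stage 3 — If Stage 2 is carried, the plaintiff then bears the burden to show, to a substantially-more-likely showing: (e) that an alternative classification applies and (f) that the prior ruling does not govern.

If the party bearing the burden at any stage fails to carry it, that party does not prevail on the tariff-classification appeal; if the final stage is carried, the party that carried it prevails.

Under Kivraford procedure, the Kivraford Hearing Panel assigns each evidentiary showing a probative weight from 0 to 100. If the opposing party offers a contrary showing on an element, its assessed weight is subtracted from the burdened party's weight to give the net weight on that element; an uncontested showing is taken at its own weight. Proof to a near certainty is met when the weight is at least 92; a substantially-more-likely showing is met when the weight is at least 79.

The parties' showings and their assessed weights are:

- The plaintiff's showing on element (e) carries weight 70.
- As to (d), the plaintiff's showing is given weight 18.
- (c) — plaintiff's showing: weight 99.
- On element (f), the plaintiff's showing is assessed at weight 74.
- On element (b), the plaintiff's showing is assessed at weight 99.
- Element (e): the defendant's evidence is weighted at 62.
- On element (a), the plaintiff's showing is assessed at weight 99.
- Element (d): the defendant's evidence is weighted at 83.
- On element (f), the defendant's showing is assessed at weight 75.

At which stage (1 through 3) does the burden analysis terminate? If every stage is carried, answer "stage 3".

Stage 1 (plaintiff, proof to a near certainty, weight is at least 92): (a) 99 ≥ 92 — meets; (b) 99 ≥ 92 — meets; (c) 99 ≥ 92 — meets.
  Stage 1 carried; the burden shifts to the defendant.
Stage 2 (defendant, a substantially-more-likely showing, weight is at least 79): (d) net 83−18=65 < 79 — fails.
  Stage 2 not carried; the defendant fails its burden.
The analysis ends at Stage 2; the plaintiff prevails.

stage 2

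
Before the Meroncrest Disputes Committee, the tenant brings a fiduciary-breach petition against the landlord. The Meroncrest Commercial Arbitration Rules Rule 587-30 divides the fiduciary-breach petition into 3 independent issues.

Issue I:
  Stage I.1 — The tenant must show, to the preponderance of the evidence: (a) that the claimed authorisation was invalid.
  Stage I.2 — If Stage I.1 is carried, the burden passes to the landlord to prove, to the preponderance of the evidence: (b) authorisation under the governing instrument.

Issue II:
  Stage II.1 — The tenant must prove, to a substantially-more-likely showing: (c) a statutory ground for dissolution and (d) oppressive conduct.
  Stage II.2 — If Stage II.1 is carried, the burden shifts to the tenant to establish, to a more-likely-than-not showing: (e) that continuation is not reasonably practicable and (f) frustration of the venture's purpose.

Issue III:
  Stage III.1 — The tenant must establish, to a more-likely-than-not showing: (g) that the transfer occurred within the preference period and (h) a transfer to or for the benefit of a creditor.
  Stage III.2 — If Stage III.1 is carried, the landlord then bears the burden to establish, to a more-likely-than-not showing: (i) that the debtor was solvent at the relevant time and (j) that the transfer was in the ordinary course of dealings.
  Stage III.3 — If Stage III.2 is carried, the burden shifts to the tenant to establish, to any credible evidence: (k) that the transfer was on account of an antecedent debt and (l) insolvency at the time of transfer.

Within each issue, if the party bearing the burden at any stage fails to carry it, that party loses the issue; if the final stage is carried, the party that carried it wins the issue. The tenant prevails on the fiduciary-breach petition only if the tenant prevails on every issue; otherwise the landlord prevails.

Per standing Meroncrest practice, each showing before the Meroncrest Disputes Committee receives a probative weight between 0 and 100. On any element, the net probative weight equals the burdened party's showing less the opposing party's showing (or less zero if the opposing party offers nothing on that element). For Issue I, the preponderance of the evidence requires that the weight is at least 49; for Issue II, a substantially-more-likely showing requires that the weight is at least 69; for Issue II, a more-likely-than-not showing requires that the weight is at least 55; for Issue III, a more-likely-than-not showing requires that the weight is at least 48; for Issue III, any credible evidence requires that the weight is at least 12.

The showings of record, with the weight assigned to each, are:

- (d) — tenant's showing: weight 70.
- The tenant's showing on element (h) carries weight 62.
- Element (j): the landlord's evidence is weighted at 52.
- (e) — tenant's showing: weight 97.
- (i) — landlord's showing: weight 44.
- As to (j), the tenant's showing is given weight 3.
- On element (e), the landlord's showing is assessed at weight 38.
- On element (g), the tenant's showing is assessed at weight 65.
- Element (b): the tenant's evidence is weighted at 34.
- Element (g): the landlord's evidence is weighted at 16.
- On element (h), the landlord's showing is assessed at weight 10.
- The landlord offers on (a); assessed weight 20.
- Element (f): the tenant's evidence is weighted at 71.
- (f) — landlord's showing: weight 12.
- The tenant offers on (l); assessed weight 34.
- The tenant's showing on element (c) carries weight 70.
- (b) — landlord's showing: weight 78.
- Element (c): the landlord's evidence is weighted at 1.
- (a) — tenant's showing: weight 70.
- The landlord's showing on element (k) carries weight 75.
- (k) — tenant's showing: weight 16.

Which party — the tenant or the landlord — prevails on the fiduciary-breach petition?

— Issue I —
Stage I.1 (tenant, the preponderance of the evidence, weight is at least 49): (a) net 70−20=50 ≥ 49 — meets.
  All elements met. The burden passes to the landlord.
Stage I.2 (landlord, the preponderance of the evidence, weight is at least 49): (b) net 78−34=44 < 49 — fails.
  Stage I.2 not carried; the landlord fails its burden.
The analysis ends at Stage I.2; the tenant prevails on this issue.
— Issue II —
Stage II.1 (tenant, a substantially-more-likely showing, weight is at least 69): (c) net 70−1=69 ≥ 69 — meets; (d) 70 ≥ 69 — meets.
  All elements met. The tenant retains the burden for Stage II.2.
Stage II.2 (tenant, a more-likely-than-not showing, weight is at least 55): (e) net 97−38=59 ≥ 55 — meets; (f) net 71−12=59 ≥ 55 — meets.
  Stage II.2 carried; the final stage is satisfied.
With every stage satisfied, the tenant prevails on this issue.
— Issue III —
Stage III.1 — burden on tenant; standard: a more-likely-than-not showing (weight is at least 48).
    (g): 65 − 16 = 49 ≥ 48 [met]
    (h): 62 − 10 = 52 ≥ 48 [met]
  The tenant carries Stage III.1; the landlord now bears the burden.
Stage III.2 — burden on landlord; standard: a more-likely-than-not showing (weight is at least 48).
    (i): 44 < 48 [not met]
    (j): 52 − 3 = 49 ≥ 48 [met]
  Not every element is met, so the landlord fails to carry Stage III.2.
The analysis ends at Stage III.2; the tenant prevails on this issue.
Per-issue: Issue I → tenant; Issue II → tenant; Issue III → tenant. The tenant must prevail on every issue; overall, the tenant prevails.

tenant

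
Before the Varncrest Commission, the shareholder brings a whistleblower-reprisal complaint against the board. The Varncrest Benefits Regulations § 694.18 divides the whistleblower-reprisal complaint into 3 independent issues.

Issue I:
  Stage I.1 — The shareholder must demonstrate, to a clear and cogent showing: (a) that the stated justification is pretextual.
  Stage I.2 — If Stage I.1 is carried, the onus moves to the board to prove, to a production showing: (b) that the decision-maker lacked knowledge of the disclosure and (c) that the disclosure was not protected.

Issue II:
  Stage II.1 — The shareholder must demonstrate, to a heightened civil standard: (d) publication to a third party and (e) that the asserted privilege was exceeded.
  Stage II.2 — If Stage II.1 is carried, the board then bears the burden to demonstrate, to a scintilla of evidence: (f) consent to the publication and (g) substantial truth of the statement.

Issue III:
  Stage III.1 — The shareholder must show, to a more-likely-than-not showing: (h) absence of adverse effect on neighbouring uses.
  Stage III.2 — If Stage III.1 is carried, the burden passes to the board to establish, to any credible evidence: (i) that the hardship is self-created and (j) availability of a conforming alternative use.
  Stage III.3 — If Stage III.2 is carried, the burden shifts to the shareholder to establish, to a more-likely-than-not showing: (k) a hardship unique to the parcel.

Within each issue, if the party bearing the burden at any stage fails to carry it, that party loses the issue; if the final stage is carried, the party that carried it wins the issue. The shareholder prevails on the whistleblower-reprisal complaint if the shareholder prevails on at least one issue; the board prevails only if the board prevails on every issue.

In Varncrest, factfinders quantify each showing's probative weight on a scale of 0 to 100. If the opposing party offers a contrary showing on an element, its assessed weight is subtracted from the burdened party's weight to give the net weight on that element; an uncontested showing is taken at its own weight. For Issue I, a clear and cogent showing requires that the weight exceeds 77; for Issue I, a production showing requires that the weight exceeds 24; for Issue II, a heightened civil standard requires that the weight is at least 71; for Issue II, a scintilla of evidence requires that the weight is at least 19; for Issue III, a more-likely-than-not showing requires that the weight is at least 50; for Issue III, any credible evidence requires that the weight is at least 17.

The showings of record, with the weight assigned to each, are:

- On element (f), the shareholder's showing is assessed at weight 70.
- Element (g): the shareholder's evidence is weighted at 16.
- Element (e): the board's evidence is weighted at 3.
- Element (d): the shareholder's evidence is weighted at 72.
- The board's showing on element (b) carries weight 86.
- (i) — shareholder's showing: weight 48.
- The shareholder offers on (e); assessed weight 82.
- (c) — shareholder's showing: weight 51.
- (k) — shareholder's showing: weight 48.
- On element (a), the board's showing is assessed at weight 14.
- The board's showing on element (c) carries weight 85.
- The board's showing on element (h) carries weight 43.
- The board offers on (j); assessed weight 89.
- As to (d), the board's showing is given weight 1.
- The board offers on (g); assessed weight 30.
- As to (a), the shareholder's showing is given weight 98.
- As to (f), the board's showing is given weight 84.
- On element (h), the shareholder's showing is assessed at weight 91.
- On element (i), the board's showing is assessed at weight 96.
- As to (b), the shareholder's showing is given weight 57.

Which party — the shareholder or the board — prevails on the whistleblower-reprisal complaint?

shareholder

— Issue I —
Stage I.1 (shareholder, a clear and cogent showing, weight exceeds 77): (a) net 98−14=84 > 77 — meets.
  All elements met. The burden passes to the board.
Stage I.2 (board, a production showing, weight exceeds 24): (b) net 86−57=29 > 24 — meets; (c) net 85−51=34 > 24 — meets.
  Stage I.2 carried; the final stage is satisfied.
All stages carried — the board prevails on this issue.
— Issue II —
Stage II.1 (shareholder, a heightened civil standard, weight is at least 71): (d) net 72−1=71 ≥ 71 — meets; (e) net 82−3=79 ≥ 71 — meets.
  Stage II.1 is satisfied; the onus moves to the board.
Stage II.2 (board, a scintilla of evidence, weight is at least 19): (f) net 84−70=14 < 19 — fails; (g) net 30−16=14 < 19 — fails.
  Stage II.2 not carried; the board fails its burden.
The shareholder prevails on this issue.
— Issue III —
At Stage III.1 the shareholder must meet a more-likely-than-not showing (weight is at least 50): on (h) the weight is 91 less the opposing 43 gives net 48, < 50, so (h) does not meet the standard.
  The shareholder does not carry Stage III.1.
The board prevails on this issue.
Per-issue: Issue I → board; Issue II → shareholder; Issue III → board. The shareholder must prevail on at least one issue; overall, the shareholder prevails.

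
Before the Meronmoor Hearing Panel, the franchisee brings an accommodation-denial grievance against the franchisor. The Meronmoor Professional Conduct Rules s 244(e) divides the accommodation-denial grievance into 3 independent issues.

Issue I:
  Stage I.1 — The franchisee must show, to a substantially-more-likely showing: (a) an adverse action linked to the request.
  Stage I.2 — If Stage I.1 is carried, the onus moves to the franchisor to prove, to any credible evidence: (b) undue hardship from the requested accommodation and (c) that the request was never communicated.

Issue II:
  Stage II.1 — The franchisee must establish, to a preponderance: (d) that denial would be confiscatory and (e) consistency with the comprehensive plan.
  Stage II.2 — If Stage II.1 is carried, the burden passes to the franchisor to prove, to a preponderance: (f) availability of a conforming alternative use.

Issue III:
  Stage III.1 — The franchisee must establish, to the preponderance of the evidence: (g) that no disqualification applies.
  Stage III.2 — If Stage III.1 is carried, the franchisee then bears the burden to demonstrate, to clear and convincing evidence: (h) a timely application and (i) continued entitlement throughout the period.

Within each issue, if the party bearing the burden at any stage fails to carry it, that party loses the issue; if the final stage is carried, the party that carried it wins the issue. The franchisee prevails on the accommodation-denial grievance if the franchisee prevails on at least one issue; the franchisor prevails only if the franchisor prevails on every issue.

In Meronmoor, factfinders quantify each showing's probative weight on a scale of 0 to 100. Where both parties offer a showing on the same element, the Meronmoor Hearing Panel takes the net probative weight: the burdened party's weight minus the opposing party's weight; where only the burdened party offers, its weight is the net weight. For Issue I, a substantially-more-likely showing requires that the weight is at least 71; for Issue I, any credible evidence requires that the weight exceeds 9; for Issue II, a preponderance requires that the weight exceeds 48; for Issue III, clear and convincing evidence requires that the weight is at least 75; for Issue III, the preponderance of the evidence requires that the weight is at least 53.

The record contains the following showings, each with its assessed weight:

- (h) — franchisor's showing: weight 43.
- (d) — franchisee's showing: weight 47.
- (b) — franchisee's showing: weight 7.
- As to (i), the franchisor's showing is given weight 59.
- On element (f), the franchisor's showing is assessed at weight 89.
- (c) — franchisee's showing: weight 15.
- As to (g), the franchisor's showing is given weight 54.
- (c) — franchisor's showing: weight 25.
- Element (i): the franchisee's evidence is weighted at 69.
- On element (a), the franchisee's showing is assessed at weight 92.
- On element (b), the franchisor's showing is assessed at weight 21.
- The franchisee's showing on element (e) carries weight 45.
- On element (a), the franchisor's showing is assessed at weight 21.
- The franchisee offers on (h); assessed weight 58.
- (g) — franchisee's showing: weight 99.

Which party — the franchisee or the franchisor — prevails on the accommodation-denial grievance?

— Issue I —
Stage I.1 — burden on franchisee; standard: a substantially-more-likely showing (weight is at least 71).
    (a): 92 − 21 = 71 ≥ 71 [met]
  All elements met. The burden passes to the franchisor.
Stage I.2 — burden on franchisor; standard: any credible evidence (weight exceeds 9).
    (b): 21 − 7 = 14 > 9 [met]
    (c): 25 − 15 = 10 > 9 [met]
  The franchisor carries the last stage.
All stages carried — the franchisor prevails on this issue.
— Issue II —
Stage II.1 (franchisee, a preponderance, weight exceeds 48): (d) 47 ≤ 48 — fails; (e) 45 ≤ 48 — fails.
  Stage II.1 not carried; the franchisee fails its burden.
So the franchisor prevails on this issue.
— Issue III —
At Stage III.1 the franchisee must meet the preponderance of the evidence (weight is at least 53): on (g) the weight is 99 less the opposing 54 gives net 45, < 53, so (g) does not meet the standard.
  Stage III.1 not carried; the franchisee fails its burden.
The franchisor prevails on this issue.
Per-issue: Issue I → franchisor; Issue II → franchisor; Issue III → franchisor. The franchisee must prevail on at least one issue; overall, the franchisor prevails.

franchisor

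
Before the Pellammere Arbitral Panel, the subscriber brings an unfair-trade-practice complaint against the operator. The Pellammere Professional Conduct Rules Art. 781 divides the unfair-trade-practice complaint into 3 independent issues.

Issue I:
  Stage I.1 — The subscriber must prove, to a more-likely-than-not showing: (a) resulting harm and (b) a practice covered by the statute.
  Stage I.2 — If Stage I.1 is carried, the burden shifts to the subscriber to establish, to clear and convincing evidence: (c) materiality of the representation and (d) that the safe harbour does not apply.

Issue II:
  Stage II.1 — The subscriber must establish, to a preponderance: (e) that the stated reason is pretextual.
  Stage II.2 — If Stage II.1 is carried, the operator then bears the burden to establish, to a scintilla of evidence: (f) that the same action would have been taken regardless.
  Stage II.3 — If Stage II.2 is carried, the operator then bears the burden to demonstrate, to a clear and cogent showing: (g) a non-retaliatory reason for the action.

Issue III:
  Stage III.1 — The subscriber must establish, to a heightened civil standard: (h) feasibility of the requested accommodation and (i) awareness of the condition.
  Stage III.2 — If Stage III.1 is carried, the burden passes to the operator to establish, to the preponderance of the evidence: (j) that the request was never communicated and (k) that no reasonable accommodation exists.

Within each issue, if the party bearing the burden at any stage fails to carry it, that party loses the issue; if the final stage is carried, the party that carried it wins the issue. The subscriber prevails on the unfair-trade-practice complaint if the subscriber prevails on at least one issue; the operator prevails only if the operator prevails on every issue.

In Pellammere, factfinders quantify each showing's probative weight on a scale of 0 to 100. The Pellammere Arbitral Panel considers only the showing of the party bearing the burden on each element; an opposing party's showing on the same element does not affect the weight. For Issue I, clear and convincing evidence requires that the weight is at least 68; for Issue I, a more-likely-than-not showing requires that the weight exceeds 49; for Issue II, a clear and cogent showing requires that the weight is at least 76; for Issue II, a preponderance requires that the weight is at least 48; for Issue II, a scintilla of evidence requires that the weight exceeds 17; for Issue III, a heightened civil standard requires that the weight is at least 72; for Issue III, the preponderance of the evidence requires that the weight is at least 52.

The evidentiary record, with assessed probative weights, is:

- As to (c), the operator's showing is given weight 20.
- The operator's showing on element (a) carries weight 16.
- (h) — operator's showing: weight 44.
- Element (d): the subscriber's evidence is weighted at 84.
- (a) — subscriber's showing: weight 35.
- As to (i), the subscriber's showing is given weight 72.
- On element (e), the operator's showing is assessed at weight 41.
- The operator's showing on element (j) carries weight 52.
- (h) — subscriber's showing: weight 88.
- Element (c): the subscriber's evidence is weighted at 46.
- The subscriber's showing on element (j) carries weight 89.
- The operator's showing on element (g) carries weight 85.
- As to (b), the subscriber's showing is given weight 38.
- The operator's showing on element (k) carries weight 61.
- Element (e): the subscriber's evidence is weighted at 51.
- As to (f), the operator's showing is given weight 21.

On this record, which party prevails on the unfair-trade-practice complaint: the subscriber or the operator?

operator

— Issue I —
At Stage I.1 the subscriber must meet a more-likely-than-not showing (weight exceeds 49): on (a) the weight is 35 (the operator's 16 is given no effect), ≤ 49, so (a) does not meet the standard; on (b) the weight is 38, which does not exceed 49, so (b) does not meet the standard.
  The subscriber does not carry Stage I.1.
The analysis ends at Stage I.1; the operator prevails on this issue.
— Issue II —
At Stage II.1 the subscriber must meet a preponderance (weight is at least 48): on (e) the weight is 51 (the operator's 41 is given no effect), which does reach 48, so (e) meets the standard.
  Stage II.1 is satisfied; the onus moves to the operator.
At Stage II.2 the operator must meet a scintilla of evidence (weight exceeds 17): on (f) the weight is 21, > 17, so (f) meets the standard.
  Stage II.2 is satisfied; the operator continues to bear the burden.
At Stage II.3 the operator must meet a clear and cogent showing (weight is at least 76): on (g) the weight is 85, which does reach 76, so (g) meets the standard.
  Stage II.3 carried; the final stage is satisfied.
With every stage satisfied, the operator prevails on this issue.
— Issue III —
Stage III.1 (subscriber, a heightened civil standard, weight is at least 72): (h) 88 (operator's 44 disregarded) ≥ 72 — meets; (i) 72 ≥ 72 — meets.
  Stage III.1 is satisfied; the onus moves to the operator.
Stage III.2 (operator, the preponderance of the evidence, weight is at least 52): (j) 52 (subscriber's 89 disregarded) ≥ 52 — meets; (k) 61 ≥ 52 — meets.
  The operator carries the last stage.
Every stage carried; the operator prevails on this issue.
Per-issue: Issue I → operator; Issue II → operator; Issue III → operator. The subscriber must prevail on at least one issue; overall, the operator prevails.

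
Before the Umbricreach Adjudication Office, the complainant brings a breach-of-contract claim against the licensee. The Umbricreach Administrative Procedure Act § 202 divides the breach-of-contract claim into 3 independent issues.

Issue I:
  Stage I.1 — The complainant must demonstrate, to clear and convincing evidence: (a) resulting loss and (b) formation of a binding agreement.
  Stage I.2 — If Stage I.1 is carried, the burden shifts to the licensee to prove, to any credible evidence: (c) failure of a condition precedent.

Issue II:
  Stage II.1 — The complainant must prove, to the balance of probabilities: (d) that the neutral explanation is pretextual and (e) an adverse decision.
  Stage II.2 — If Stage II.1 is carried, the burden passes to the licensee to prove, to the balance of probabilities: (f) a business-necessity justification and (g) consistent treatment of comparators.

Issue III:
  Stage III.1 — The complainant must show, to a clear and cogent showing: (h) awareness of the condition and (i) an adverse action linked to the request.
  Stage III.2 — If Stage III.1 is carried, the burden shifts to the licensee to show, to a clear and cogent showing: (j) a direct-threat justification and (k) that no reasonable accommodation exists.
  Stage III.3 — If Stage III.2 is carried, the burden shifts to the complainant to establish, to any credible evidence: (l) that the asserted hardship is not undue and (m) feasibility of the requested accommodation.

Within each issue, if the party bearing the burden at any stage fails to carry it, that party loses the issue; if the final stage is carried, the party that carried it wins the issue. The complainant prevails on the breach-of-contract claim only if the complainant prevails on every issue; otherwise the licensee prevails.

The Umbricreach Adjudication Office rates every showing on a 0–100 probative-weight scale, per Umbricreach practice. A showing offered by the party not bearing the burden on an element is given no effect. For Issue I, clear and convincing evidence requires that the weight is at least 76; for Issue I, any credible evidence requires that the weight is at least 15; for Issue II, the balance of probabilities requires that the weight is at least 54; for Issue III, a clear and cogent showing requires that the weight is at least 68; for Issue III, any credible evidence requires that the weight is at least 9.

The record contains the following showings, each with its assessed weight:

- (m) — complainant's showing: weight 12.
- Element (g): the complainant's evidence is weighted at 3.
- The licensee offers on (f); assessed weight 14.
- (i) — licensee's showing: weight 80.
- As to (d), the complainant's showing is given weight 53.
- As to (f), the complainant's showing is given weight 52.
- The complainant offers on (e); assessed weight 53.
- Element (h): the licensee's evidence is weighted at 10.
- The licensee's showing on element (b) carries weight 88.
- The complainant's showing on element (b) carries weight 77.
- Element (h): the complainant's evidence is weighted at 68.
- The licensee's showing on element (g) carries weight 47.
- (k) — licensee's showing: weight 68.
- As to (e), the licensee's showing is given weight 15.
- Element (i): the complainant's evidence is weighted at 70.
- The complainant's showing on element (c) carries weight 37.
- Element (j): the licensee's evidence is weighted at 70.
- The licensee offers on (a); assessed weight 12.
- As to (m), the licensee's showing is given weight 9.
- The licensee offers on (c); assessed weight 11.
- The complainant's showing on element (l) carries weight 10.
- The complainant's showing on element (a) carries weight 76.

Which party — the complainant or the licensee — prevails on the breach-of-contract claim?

— Issue I —
Stage I.1 (complainant, clear and convincing evidence, weight is at least 76): (a) 76 (licensee's 12 disregarded) ≥ 76 — meets; (b) 77 (licensee's 88 disregarded) ≥ 76 — meets.
  The complainant carries Stage I.1; the licensee now bears the burden.
Stage I.2 (licensee, any credible evidence, weight is at least 15): (c) 11 (complainant's 37 disregarded) < 15 — fails.
  Not every element is met, so the licensee fails to carry Stage I.2.
The analysis ends at Stage I.2; the complainant prevails on this issue.
— Issue II —
At Stage II.1 the complainant must meet the balance of probabilities (weight is at least 54): on (d) the weight is 53, < 54, so (d) does not meet the standard; on (e) the weight is 53 (the licensee's 15 is given no effect), which does not reach 54, so (e) does not meet the standard.
  Not every element is met, so the complainant fails to carry Stage II.1.
So the licensee prevails on this issue.
— Issue III —
At Stage III.1 the complainant must meet a clear and cogent showing (weight is at least 68): on (h) the weight is 68 (the licensee's 10 is given no effect), which does reach 68, so (h) meets the standard; on (i) the weight is 70 (the licensee's 80 is given no effect), ≥ 68, so (i) meets the standard.
  The complainant carries Stage III.1; the licensee now bears the burden.
At Stage III.2 the licensee must meet a clear and cogent showing (weight is at least 68): on (j) the weight is 70, ≥ 68, so (j) meets the standard; on (k) the weight is 68, ≥ 68, so (k) meets the standard.
  The licensee carries Stage III.2; the complainant now bears the burden.
At Stage III.3 the complainant must meet any credible evidence (weight is at least 9): on (l) the weight is 10, ≥ 9, so (l) meets the standard; on (m) the weight is 12 (the licensee's 9 is given no effect), ≥ 9, so (m) meets the standard.
  The complainant carries the last stage.
Every stage carried; the complainant prevails on this issue.
Per-issue: Issue I → complainant; Issue II → licensee; Issue III → complainant. The complainant must prevail on every issue; overall, the licensee prevails.

licensee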